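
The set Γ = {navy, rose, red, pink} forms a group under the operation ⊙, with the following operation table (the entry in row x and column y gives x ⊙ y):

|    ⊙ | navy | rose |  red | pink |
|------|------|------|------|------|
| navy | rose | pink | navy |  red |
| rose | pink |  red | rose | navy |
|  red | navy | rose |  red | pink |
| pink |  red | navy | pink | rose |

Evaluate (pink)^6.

pink^1 = pink
pink^2 = pink ⊙ pink = rose
pink^3 = rose ⊙ pink = navy
pink^4 = navy ⊙ pink = red
pink^5 = red ⊙ pink = pink
pink^6 = pink ⊙ pink = rose
(Structurally, Γ here is isomorphic to the cyclic group Z_4.)

rose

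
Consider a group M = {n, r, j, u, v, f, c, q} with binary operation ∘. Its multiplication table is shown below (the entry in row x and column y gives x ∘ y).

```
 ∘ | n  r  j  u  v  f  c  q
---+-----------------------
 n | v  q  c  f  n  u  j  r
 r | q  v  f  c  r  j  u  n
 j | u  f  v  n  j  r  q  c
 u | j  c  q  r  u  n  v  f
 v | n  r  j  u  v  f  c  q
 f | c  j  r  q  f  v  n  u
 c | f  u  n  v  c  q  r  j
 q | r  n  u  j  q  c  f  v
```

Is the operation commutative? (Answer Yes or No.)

No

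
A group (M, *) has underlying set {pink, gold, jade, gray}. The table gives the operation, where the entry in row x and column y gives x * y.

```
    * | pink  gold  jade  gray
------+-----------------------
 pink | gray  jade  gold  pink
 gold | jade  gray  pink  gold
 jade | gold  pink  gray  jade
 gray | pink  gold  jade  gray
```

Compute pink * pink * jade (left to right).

pink * pink = gray
gray * jade = jade
(Structurally, M here is isomorphic to the Klein four-group V_4.)

jade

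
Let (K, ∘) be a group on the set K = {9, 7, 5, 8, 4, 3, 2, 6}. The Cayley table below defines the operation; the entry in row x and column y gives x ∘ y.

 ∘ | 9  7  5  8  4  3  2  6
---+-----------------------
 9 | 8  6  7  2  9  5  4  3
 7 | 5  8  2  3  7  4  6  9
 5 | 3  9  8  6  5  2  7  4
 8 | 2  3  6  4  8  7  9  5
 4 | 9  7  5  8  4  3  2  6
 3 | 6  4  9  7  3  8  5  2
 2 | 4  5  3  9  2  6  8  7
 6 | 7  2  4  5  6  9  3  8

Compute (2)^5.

2

2^1 = 2
2^2 = 2 ∘ 2 = 8
2^3 = 8 ∘ 2 = 9
2^4 = 9 ∘ 2 = 4
2^5 = 4 ∘ 2 = 2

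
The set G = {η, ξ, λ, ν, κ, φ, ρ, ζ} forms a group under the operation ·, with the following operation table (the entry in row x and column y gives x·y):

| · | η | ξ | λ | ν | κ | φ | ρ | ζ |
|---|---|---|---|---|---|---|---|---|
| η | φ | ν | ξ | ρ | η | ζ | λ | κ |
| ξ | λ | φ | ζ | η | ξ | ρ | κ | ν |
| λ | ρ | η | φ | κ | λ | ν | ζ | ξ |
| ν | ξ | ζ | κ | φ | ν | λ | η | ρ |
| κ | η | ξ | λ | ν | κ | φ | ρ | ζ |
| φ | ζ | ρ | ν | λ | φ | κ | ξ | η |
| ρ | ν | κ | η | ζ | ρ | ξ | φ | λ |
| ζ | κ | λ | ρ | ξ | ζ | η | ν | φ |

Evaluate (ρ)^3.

ξ

ρ^1 = ρ
ρ^2 = ρ·ρ = φ
ρ^3 = φ·ρ = ξ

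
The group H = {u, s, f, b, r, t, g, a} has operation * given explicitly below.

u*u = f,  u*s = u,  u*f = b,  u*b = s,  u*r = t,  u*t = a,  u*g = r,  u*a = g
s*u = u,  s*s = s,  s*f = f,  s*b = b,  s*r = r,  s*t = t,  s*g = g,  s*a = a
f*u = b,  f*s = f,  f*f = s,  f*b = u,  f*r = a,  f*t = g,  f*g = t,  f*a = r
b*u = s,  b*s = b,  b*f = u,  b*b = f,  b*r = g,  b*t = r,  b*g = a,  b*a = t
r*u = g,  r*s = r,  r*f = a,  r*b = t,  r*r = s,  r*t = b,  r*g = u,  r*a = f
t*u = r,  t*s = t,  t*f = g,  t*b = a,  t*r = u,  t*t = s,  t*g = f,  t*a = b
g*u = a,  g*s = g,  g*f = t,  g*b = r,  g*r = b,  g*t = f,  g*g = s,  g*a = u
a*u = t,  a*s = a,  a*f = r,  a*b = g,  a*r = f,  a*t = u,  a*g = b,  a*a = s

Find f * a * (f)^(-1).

a

The identity is s. In row f, the entry s sits in column f, so f^(-1) = f.
f * a = r
r * f = a
(Structurally, H here is isomorphic to the dihedral group D_4.)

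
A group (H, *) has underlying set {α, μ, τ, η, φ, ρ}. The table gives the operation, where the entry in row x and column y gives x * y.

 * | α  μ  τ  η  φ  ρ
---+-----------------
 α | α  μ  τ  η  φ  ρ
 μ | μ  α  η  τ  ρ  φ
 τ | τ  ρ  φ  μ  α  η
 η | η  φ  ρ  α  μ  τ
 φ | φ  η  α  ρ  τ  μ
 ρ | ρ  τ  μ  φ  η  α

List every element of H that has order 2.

Identity is α. Compute the order of each non-identity element by repeated multiplication:
  μ: μ → α  (order 2)
  τ: τ → φ → α  (order 3)
  η: η → α  (order 2)
  φ: φ → τ → α  (order 3)
  ρ: ρ → α  (order 2)
Elements of order 2: {η, μ, ρ}.

{η, μ, ρ}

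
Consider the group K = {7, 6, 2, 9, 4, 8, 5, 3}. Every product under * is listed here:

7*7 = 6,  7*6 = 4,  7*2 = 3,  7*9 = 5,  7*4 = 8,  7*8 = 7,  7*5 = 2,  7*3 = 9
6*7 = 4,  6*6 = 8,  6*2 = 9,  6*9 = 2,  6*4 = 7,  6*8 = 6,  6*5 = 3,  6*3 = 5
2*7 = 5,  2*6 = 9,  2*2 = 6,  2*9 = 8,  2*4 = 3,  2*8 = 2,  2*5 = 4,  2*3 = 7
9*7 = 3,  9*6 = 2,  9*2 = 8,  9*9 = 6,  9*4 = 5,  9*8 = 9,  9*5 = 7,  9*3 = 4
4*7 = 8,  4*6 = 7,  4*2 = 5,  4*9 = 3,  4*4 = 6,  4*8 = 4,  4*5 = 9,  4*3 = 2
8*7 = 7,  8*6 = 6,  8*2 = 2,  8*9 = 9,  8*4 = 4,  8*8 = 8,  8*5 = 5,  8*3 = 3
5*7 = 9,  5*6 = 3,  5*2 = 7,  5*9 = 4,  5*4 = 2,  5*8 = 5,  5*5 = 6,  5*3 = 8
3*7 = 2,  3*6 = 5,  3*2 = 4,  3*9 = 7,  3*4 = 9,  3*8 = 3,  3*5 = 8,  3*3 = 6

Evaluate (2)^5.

2

2^1 = 2
2^2 = 2 * 2 = 6
2^3 = 6 * 2 = 9
2^4 = 9 * 2 = 8
2^5 = 8 * 2 = 2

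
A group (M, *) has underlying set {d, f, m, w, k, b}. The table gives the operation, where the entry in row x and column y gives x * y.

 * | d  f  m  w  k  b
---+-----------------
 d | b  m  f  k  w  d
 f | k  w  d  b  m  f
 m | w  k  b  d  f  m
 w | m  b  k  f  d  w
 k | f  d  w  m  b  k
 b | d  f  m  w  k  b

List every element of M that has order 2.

Identity is b. Compute the order of each non-identity element by repeated multiplication:
  d: d → b  (order 2)
  f: f → w → b  (order 3)
  m: m → b  (order 2)
  w: w → f → b  (order 3)
  k: k → b  (order 2)
Elements of order 2: {d, k, m}.
(Structurally, M here is isomorphic to the symmetric group S_3.)

{d, k, m}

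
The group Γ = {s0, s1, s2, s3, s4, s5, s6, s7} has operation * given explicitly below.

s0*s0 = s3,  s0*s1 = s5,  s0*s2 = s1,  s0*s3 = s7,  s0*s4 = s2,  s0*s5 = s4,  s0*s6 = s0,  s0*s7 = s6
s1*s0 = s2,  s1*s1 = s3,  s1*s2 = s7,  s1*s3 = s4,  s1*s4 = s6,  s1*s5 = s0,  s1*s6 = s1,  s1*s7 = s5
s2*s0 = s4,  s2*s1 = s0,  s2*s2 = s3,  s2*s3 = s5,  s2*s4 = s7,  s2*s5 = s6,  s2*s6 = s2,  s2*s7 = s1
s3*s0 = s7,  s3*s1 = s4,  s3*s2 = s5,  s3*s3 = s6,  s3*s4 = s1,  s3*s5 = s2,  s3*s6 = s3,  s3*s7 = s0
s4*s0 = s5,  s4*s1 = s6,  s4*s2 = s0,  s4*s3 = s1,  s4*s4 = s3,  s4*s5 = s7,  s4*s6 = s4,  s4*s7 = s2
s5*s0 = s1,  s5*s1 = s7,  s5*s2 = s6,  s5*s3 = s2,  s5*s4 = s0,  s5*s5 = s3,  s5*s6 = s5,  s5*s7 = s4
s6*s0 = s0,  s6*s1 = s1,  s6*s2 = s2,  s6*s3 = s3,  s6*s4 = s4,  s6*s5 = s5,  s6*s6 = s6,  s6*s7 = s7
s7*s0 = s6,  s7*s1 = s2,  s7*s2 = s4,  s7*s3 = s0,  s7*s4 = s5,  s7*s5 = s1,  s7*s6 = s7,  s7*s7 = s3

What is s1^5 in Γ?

s1

s1^1 = s1
s1^2 = s1 * s1 = s3
s1^3 = s3 * s1 = s4
s1^4 = s4 * s1 = s6
s1^5 = s6 * s1 = s1
(Structurally, Γ here is isomorphic to the quaternion group Q_8.)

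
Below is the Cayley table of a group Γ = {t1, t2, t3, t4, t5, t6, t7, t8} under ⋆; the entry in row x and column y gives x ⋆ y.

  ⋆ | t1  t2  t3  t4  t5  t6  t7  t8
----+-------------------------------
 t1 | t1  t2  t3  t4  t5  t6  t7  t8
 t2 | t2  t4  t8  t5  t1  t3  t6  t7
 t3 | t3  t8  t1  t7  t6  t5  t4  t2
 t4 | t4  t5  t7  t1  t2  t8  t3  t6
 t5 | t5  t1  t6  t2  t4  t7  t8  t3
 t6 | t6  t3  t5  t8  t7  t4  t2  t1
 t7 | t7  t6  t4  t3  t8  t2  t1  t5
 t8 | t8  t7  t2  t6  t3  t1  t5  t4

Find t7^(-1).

t7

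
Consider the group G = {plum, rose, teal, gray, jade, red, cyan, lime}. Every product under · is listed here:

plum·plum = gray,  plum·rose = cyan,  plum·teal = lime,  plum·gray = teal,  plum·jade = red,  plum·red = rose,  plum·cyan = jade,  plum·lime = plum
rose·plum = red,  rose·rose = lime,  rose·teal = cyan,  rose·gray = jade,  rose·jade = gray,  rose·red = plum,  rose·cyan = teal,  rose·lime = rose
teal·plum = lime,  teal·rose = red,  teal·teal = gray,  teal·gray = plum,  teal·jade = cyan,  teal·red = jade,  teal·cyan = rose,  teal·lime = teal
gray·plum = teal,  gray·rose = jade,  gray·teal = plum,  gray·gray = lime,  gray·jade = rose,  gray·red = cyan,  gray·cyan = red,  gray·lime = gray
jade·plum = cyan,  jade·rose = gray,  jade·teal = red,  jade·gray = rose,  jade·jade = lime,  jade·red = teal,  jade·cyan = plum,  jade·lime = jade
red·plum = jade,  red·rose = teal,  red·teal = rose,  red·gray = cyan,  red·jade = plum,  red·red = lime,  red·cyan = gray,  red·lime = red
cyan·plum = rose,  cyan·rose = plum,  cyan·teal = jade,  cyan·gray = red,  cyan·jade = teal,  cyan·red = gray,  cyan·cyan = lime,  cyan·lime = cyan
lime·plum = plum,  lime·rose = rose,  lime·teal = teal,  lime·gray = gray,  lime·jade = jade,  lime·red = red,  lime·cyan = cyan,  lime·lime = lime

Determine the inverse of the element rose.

First locate the identity: row lime matches the header, so lime is the identity.
Scan row rose for lime: rose·rose = lime. Hence rose^(-1) = rose.

rose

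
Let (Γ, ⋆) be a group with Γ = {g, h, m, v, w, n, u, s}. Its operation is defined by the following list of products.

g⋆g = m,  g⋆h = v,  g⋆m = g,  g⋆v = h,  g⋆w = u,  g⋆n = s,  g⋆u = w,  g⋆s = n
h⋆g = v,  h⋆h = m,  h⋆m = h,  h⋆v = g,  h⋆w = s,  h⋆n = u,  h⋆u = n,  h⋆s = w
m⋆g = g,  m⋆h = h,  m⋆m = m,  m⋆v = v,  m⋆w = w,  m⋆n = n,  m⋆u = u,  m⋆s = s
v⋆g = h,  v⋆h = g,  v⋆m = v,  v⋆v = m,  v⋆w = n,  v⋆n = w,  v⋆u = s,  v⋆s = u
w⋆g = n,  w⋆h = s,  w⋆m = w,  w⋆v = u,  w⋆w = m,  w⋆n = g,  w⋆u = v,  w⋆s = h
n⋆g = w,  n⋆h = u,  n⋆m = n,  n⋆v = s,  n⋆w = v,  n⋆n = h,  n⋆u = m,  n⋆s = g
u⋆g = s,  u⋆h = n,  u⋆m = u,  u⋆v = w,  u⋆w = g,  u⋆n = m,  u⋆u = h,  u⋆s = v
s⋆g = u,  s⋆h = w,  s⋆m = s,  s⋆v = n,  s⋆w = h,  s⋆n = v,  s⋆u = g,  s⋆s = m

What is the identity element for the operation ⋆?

The identity e satisfies e ⋆ x = x for all x, so its row in the table reproduces the column headers.
Row m reads: g, h, m, v, w, n, u, s — exactly the header order. So m is the identity.

m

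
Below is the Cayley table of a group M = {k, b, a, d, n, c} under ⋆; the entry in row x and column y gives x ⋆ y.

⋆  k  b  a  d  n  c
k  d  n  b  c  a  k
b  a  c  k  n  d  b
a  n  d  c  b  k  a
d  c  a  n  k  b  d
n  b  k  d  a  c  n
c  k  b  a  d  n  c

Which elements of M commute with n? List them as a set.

{c, n}

Compare row n with column n entry by entry.
d ⋆ n = b but n ⋆ d = a, so d does not.
Collecting the elements that commute with n: C(n) = {c, n}.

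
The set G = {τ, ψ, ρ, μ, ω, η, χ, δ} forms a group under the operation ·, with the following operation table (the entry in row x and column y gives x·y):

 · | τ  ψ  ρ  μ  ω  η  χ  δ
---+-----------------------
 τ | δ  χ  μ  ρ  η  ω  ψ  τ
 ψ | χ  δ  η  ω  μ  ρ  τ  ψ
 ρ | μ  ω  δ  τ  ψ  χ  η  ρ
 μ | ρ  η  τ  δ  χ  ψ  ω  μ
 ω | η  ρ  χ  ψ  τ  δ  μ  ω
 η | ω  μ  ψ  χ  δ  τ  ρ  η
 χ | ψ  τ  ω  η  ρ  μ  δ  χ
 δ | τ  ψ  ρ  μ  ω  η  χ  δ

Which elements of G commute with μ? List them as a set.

Compare row μ with column μ entry by entry.
τ·μ = ρ = μ·τ, so τ commutes with μ.
χ·μ = η but μ·χ = ω, so χ does not.
Collecting the elements that commute with μ: C(μ) = {δ, μ, ρ, τ}.

{δ, μ, ρ, τ}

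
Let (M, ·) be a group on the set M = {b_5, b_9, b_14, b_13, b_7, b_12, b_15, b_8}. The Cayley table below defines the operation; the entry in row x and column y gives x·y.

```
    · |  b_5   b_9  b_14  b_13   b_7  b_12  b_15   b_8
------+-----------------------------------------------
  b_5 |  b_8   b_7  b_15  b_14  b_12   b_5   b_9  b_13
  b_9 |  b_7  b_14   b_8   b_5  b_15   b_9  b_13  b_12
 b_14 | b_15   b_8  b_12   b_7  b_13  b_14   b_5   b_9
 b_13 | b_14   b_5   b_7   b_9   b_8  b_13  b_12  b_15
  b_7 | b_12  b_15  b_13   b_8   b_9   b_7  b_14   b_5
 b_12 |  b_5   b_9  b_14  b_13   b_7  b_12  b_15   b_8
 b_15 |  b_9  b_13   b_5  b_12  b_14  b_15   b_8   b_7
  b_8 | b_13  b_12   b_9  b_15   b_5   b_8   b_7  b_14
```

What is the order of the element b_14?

The identity element is b_12 (its row matches the header).
b_14^1 = b_14
b_14^2 = b_14·b_14 = b_12
The first power of b_14 equal to the identity is b_14^2, so ord(b_14) = 2.

2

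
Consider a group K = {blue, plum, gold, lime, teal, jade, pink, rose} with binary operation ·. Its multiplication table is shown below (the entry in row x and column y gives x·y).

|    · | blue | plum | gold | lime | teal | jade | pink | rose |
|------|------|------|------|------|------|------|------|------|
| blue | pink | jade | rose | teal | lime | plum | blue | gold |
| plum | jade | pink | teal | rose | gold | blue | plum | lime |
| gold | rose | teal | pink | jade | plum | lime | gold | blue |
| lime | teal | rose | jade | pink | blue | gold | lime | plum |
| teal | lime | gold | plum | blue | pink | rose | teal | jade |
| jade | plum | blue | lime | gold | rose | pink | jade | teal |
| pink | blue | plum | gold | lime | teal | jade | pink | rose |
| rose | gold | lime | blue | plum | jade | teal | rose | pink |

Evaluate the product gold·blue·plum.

lime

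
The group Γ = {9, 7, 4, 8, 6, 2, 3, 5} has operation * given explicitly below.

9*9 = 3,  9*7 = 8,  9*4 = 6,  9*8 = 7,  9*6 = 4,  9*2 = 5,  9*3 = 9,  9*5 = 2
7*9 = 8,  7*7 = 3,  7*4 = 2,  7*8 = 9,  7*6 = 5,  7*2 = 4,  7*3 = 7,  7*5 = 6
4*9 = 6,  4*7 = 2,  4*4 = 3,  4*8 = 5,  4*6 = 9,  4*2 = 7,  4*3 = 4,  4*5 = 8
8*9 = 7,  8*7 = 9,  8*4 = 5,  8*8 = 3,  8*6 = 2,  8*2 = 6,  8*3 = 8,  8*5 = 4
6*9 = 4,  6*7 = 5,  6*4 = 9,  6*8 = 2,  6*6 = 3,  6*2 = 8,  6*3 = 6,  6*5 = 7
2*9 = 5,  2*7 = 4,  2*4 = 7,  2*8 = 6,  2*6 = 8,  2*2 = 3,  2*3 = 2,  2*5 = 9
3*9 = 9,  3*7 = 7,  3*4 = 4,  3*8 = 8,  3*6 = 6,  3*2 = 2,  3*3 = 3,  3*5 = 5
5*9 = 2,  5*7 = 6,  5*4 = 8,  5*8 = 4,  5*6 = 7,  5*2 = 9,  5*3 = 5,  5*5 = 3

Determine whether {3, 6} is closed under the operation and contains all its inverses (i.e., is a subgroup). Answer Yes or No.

{3, 6} contains the identity 3.
Checking products: every product of two elements of {3, 6} (read from the table) lies in {3, 6}, so the set is closed.
In a finite group, a nonempty closed subset is a subgroup. So {3, 6} ≤ Γ.

Yes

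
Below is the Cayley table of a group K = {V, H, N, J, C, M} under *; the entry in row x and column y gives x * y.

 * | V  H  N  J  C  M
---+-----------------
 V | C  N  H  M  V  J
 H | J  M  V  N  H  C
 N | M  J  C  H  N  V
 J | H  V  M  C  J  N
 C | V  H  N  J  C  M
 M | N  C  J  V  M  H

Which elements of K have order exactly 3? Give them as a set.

{H, M}

Identity is C. Compute the order of each non-identity element by repeated multiplication:
  V: V → C  (order 2)
  H: H → M → C  (order 3)
  N: N → C  (order 2)
  J: J → C  (order 2)
  M: M → H → C  (order 3)
Elements of order 3: {H, M}.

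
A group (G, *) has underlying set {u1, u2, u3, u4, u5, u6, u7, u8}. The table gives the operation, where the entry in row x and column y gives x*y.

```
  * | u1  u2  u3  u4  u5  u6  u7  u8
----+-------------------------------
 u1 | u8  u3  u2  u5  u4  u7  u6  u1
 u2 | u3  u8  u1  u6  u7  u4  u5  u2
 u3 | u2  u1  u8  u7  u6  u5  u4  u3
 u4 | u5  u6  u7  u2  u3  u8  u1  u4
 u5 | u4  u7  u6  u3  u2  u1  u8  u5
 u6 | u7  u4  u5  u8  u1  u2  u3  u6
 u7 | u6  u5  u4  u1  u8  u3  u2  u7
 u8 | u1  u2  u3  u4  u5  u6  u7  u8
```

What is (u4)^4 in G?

u4^1 = u4
u4^2 = u4*u4 = u2
u4^3 = u2*u4 = u6
u4^4 = u6*u4 = u8

u8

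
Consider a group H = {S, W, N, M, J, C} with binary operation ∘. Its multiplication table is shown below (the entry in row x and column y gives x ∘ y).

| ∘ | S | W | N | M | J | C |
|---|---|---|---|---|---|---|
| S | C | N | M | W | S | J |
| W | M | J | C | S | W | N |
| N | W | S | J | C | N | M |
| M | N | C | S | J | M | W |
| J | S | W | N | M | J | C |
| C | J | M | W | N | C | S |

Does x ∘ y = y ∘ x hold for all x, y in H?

No

C ∘ W = M but W ∘ C = N.
Since C and W do not commute, H is not abelian.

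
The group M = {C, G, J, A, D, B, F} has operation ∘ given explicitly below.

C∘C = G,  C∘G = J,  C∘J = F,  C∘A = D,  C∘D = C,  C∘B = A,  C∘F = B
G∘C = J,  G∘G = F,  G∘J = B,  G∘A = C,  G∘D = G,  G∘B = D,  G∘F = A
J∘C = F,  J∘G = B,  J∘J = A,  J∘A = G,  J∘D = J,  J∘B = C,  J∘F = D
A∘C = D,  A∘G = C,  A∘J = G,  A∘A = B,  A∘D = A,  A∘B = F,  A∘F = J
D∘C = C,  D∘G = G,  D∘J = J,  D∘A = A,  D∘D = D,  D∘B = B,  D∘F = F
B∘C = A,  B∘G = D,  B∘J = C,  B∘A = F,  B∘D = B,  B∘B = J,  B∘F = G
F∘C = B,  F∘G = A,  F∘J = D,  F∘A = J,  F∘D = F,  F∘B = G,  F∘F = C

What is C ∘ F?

Read row C, column F: C ∘ F = B.

B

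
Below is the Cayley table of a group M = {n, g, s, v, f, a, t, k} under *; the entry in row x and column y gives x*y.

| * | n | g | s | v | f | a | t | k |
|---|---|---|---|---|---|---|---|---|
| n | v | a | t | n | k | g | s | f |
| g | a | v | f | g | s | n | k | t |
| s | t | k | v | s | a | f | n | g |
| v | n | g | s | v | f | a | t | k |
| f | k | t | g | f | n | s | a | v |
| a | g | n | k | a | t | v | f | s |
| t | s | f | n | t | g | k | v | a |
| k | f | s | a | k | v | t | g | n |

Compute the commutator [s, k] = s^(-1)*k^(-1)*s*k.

Identity is v; from the table s^(-1) = s and k^(-1) = f.
s*f = a
a*s = k
k*k = n

n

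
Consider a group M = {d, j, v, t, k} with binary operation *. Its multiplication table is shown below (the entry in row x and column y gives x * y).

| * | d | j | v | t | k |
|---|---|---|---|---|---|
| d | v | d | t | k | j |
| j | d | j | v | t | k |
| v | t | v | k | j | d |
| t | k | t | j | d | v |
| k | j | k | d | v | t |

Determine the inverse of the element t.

v

First locate the identity: row j matches the header, so j is the identity.
Scan row t for j: t * v = j. Hence t^(-1) = v.
(Structurally, M here is isomorphic to the cyclic group Z_5.)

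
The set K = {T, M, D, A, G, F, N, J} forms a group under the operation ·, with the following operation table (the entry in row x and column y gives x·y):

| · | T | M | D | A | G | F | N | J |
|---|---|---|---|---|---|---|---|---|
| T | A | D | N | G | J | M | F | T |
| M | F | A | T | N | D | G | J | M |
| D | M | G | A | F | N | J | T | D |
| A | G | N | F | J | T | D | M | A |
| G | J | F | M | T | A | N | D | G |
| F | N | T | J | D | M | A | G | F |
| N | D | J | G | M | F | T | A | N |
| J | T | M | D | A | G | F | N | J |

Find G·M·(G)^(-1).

N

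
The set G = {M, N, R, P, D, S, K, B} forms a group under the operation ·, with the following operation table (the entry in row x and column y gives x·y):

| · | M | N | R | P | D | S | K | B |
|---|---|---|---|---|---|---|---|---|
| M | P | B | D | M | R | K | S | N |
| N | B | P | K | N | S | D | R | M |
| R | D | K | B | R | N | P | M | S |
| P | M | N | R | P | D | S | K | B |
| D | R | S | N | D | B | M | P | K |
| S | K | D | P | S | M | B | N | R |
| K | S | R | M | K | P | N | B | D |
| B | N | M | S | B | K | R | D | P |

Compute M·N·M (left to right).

M·N = B
B·M = N
(Structurally, G here is isomorphic to Z_2 x Z_4.)

N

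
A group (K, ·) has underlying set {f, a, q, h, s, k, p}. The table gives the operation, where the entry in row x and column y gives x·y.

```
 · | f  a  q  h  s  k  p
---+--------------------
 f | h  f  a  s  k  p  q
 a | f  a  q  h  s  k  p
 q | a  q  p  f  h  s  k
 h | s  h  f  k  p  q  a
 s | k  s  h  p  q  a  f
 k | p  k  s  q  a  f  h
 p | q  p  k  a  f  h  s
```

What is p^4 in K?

q

p^1 = p
p^2 = p·p = s
p^3 = s·p = f
p^4 = f·p = q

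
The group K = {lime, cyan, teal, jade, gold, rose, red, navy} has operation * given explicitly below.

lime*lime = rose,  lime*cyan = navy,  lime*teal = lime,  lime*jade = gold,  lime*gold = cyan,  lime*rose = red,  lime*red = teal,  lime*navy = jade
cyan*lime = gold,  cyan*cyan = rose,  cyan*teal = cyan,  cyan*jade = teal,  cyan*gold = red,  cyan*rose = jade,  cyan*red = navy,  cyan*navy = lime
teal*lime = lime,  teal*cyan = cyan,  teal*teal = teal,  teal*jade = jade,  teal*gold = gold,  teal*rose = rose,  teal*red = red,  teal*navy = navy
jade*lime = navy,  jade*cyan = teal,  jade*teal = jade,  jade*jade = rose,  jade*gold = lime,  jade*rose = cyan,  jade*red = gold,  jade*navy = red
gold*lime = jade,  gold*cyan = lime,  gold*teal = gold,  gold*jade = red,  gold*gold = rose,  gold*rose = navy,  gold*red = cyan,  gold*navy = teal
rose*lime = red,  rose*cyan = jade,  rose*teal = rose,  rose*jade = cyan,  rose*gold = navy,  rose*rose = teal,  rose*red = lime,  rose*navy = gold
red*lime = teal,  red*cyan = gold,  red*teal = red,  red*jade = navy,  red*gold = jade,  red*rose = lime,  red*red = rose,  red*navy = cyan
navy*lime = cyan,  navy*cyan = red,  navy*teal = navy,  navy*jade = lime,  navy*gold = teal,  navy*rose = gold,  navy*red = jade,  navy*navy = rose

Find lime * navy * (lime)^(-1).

The identity is teal. In row lime, the entry teal sits in column red, so lime^(-1) = red.
lime * navy = jade
jade * red = gold

gold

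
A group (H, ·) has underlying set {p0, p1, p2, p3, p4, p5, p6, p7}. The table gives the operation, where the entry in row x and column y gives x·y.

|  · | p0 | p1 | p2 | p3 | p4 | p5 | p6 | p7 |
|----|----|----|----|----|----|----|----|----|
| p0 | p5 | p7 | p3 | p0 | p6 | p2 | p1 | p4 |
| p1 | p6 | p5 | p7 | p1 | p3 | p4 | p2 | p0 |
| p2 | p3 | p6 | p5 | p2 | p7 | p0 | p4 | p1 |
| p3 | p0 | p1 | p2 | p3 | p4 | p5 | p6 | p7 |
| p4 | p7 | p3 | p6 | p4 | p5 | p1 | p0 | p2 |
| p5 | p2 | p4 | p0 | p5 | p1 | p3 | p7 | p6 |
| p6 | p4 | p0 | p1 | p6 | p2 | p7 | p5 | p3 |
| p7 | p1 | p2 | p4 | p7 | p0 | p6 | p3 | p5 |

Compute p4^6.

p5

p4^1 = p4
p4^2 = p4·p4 = p5
p4^3 = p5·p4 = p1
p4^4 = p1·p4 = p3
p4^5 = p3·p4 = p4
p4^6 = p4·p4 = p5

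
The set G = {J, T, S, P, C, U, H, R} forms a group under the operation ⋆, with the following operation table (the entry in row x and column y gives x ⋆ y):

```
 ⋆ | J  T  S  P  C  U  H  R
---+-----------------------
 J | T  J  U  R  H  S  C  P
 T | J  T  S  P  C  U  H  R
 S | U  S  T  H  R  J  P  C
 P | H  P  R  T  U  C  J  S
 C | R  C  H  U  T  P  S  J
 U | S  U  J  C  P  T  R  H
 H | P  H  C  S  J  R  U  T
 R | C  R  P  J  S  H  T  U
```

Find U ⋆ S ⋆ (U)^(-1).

The identity is T. In row U, the entry T sits in column U, so U^(-1) = U.
U ⋆ S = J
J ⋆ U = S

S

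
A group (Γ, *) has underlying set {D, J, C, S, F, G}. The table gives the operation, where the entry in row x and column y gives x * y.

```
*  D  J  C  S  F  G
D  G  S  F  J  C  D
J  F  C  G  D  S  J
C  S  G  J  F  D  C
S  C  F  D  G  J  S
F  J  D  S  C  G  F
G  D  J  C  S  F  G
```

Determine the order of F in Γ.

2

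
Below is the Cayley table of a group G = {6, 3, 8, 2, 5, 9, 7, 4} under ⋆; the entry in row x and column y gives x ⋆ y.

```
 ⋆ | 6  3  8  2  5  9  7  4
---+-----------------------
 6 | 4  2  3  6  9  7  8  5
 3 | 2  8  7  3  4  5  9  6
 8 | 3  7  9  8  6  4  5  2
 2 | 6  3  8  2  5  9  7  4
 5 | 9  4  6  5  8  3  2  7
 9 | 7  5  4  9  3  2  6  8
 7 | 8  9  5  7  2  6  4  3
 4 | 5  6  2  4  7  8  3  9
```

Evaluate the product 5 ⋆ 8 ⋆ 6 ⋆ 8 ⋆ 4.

4

5 ⋆ 8 = 6
6 ⋆ 6 = 4
4 ⋆ 8 = 2
2 ⋆ 4 = 4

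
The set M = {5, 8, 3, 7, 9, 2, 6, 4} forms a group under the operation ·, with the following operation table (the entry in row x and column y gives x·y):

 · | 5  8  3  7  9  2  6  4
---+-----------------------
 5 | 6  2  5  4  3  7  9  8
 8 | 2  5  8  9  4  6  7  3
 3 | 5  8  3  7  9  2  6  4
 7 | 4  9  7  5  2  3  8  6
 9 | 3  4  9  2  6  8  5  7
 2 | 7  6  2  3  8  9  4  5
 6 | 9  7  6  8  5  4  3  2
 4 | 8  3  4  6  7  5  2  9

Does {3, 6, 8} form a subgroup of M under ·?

No

8·8 = 5, which is not in {3, 6, 8}.
The subset is not closed under ·, so it is not a subgroup.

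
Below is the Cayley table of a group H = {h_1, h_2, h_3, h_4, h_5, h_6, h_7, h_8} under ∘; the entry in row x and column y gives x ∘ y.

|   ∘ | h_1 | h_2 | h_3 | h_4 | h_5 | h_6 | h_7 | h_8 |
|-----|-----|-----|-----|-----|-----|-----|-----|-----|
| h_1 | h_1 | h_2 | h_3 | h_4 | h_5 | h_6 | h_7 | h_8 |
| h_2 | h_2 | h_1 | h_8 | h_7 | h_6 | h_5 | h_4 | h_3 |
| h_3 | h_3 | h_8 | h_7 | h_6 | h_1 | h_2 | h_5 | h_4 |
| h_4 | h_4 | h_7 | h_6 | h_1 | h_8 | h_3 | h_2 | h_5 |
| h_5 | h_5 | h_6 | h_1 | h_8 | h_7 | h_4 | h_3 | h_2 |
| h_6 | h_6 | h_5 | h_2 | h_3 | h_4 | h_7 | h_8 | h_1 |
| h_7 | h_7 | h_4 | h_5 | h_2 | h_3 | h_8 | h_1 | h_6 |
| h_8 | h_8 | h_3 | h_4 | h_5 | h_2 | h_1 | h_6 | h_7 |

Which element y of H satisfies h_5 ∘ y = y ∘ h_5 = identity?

First locate the identity: row h_1 matches the header, so h_1 is the identity.
Scan row h_5 for h_1: h_5 ∘ h_3 = h_1. Hence h_5^(-1) = h_3.

h_3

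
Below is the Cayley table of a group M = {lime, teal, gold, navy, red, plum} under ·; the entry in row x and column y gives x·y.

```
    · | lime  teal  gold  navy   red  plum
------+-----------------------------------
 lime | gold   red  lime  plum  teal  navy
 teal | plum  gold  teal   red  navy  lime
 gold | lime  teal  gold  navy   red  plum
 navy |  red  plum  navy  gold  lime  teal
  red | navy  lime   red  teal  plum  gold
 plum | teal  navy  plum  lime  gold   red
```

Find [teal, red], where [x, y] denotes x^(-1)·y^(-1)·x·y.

Identity is gold; from the table teal^(-1) = teal and red^(-1) = plum.
teal·plum = lime
lime·teal = red
red·red = plum

plum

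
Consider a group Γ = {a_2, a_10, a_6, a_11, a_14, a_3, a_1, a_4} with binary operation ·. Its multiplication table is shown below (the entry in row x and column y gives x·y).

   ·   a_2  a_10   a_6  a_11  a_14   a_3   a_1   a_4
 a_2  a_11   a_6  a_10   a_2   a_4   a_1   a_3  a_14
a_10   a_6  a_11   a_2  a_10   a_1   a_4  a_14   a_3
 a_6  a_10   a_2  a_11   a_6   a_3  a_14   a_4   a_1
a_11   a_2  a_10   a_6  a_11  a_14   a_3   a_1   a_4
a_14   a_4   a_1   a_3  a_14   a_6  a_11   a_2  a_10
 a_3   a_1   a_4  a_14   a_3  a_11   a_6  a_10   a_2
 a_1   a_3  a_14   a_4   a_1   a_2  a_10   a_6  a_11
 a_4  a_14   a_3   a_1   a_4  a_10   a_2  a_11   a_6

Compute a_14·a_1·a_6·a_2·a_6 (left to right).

a_11

a_14·a_1 = a_2
a_2·a_6 = a_10
a_10·a_2 = a_6
a_6·a_6 = a_11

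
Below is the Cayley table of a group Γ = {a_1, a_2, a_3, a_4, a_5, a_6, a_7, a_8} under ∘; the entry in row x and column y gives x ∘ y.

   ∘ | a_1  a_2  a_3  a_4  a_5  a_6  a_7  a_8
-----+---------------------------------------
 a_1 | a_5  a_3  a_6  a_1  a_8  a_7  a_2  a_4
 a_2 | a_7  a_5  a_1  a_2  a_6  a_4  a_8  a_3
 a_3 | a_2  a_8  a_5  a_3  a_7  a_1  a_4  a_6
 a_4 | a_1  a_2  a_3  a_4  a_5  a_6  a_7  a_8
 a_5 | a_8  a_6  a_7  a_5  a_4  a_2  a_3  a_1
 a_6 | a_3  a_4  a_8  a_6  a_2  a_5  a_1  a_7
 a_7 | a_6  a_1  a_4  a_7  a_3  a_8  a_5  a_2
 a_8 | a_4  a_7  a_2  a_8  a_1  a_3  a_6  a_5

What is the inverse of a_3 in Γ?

First locate the identity: row a_4 matches the header, so a_4 is the identity.
Scan row a_3 for a_4: a_3 ∘ a_7 = a_4. Hence a_3^(-1) = a_7.
(Structurally, Γ here is isomorphic to the quaternion group Q_8.)

a_7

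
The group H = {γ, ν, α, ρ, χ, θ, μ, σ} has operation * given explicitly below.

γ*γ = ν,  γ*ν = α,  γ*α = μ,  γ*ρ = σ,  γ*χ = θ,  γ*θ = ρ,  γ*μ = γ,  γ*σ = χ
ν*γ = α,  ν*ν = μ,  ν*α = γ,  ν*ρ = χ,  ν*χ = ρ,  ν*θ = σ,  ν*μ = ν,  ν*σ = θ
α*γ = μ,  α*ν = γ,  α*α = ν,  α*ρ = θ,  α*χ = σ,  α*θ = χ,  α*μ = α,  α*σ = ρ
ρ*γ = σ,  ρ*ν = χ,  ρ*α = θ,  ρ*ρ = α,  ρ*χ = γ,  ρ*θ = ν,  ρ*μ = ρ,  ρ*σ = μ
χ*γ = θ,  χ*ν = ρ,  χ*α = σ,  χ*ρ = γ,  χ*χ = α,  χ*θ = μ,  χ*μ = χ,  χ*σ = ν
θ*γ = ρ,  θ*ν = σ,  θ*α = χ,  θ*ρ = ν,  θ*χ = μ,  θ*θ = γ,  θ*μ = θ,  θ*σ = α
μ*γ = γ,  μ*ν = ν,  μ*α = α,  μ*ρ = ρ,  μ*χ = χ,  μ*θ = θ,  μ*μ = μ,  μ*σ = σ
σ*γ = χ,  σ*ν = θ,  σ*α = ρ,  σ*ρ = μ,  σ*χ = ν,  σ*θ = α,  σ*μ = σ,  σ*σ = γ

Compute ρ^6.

γ

ρ^1 = ρ
ρ^2 = ρ*ρ = α
ρ^3 = α*ρ = θ
ρ^4 = θ*ρ = ν
ρ^5 = ν*ρ = χ
ρ^6 = χ*ρ = γ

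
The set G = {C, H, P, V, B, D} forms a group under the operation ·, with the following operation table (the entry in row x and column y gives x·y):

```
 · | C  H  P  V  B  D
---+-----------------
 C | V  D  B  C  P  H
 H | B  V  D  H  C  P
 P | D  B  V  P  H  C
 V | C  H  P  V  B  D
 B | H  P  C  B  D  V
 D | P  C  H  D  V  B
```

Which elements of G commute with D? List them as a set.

Compare row D with column D entry by entry.
B·D = V = D·B, so B commutes with D.
H·D = P but D·H = C, so H does not.
Collecting the elements that commute with D: C(D) = {B, D, V}.

{B, D, V}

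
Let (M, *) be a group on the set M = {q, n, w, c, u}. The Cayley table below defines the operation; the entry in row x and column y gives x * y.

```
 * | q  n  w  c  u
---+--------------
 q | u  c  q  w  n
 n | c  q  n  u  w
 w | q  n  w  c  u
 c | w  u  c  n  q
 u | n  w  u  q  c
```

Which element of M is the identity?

The identity e satisfies e * x = x for all x, so its row in the table reproduces the column headers.
Row w reads: q, n, w, c, u — exactly the header order. So w is the identity.

w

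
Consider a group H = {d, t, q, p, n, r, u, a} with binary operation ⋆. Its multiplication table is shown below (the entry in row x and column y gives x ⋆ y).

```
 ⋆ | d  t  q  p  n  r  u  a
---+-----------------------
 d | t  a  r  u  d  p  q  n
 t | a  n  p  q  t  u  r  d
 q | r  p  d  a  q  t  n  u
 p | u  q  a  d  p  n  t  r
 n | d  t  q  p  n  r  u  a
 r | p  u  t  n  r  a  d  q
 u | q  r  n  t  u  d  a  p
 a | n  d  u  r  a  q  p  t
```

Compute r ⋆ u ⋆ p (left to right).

r ⋆ u = d
d ⋆ p = u
(Structurally, H here is isomorphic to the cyclic group Z_8.)

u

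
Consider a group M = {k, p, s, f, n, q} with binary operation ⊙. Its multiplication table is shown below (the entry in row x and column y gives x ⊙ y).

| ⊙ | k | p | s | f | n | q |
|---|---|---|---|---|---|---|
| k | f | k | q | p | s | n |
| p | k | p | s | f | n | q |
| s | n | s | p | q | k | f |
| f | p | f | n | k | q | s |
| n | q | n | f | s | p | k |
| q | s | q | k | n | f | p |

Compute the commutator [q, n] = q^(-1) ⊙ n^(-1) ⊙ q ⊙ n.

k

Identity is p; from the table q^(-1) = q and n^(-1) = n.
q ⊙ n = f
f ⊙ q = s
s ⊙ n = k
(Structurally, M here is isomorphic to the symmetric group S_3.)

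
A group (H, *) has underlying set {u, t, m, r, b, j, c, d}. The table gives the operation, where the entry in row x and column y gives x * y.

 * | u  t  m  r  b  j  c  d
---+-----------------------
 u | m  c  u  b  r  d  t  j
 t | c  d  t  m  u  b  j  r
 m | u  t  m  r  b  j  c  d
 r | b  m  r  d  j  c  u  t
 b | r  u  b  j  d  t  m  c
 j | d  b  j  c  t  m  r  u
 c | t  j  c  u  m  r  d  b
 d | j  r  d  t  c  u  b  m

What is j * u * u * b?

t

j * u = d
d * u = j
j * b = t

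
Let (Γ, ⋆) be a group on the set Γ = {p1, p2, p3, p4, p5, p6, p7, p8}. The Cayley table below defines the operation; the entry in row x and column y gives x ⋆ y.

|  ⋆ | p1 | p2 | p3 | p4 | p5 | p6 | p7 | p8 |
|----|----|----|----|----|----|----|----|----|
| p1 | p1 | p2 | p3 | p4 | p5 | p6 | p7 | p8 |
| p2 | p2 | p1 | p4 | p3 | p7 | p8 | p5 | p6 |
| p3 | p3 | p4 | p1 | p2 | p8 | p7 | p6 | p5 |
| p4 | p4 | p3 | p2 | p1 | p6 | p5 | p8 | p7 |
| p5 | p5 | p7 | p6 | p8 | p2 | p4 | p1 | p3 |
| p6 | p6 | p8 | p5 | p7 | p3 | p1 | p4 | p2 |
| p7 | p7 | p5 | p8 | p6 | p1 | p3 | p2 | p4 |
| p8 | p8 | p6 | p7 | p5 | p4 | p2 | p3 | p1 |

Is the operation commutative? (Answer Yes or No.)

p5 ⋆ p4 = p8 but p4 ⋆ p5 = p6.
Since p5 and p4 do not commute, Γ is not abelian.

No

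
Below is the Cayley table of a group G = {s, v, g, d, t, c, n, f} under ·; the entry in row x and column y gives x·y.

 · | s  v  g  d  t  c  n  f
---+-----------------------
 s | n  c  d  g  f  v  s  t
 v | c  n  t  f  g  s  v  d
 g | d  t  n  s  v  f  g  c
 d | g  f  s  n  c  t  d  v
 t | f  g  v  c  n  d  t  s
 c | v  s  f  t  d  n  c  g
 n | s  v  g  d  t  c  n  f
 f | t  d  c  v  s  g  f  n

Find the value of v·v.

Read row v, column v: v·v = n.
(Structurally, G here is isomorphic to the elementary abelian group (Z_2)^3.)

n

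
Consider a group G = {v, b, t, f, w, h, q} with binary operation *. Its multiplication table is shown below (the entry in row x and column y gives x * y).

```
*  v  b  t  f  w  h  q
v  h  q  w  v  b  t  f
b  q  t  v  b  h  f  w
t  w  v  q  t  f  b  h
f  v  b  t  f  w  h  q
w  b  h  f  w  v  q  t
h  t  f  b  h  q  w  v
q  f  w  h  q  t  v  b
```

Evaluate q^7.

q^1 = q
q^2 = q * q = b
q^3 = b * q = w
q^4 = w * q = t
q^5 = t * q = h
q^6 = h * q = v
q^7 = v * q = f

f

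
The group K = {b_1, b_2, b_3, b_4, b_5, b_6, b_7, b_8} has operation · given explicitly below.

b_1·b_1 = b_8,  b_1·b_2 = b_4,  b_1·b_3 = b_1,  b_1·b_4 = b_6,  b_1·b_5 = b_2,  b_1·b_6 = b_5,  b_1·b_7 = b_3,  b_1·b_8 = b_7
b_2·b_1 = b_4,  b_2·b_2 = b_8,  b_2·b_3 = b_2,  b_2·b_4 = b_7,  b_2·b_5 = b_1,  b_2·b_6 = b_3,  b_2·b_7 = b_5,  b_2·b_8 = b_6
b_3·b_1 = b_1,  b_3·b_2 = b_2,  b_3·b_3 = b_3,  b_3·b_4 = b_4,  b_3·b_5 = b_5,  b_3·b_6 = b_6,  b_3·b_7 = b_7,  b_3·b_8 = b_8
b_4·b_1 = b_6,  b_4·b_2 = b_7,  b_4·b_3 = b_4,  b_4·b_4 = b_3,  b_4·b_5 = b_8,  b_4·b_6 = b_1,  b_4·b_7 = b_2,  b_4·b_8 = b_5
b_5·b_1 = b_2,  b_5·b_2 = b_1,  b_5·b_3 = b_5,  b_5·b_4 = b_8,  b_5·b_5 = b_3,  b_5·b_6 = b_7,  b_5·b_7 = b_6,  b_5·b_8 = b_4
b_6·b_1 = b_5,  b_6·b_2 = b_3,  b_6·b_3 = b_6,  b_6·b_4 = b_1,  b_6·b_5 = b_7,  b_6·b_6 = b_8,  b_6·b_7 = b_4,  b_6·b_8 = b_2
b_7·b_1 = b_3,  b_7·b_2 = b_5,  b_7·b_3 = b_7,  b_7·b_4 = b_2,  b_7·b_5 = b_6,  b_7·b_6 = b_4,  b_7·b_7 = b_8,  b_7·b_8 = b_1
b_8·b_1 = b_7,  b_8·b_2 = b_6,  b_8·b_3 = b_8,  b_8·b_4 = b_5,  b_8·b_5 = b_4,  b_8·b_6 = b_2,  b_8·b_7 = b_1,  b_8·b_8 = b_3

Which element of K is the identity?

The identity e satisfies e·x = x for all x, so its row in the table reproduces the column headers.
Row b_3 reads: b_1, b_2, b_3, b_4, b_5, b_6, b_7, b_8 — exactly the header order. So b_3 is the identity.
(Structurally, K here is isomorphic to Z_2 x Z_4.)

b_3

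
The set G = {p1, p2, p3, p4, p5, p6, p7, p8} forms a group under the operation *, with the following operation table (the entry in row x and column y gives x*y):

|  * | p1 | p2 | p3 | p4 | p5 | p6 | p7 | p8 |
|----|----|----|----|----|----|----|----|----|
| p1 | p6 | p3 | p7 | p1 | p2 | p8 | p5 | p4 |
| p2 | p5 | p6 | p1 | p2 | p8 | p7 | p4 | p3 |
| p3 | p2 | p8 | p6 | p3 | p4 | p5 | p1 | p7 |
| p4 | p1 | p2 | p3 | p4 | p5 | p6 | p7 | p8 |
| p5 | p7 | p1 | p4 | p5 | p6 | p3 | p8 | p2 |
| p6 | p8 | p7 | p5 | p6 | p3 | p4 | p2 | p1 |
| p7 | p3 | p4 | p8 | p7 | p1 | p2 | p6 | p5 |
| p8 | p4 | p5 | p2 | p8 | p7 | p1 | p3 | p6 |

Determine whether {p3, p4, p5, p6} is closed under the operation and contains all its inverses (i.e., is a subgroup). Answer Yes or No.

{p3, p4, p5, p6} contains the identity p4.
Checking products: every product of two elements of {p3, p4, p5, p6} (read from the table) lies in {p3, p4, p5, p6}, so the set is closed.
In a finite group, a nonempty closed subset is a subgroup. So {p3, p4, p5, p6} ≤ G.

Yes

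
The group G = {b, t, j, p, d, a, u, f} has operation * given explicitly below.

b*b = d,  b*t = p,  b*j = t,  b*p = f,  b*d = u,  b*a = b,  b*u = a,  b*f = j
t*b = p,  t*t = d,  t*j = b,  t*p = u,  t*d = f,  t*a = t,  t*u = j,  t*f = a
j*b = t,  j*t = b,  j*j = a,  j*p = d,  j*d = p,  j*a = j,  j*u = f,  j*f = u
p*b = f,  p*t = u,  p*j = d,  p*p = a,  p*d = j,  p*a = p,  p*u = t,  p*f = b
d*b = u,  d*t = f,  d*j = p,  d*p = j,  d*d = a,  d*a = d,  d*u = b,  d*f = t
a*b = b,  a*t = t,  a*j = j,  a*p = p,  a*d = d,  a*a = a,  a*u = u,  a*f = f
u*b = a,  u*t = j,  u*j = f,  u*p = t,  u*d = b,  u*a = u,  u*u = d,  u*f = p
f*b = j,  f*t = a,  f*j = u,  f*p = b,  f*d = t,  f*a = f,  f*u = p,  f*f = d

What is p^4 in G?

p^1 = p
p^2 = p * p = a
p^3 = a * p = p
p^4 = p * p = a

a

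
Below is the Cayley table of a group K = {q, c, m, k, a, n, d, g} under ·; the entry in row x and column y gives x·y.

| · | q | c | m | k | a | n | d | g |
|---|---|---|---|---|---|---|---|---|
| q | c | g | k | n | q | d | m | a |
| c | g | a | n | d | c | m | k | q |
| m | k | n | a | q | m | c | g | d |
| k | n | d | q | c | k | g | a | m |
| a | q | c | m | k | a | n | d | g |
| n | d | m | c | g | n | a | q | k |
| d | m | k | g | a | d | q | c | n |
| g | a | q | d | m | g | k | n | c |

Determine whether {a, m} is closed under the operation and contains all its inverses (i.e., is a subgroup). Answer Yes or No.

{a, m} contains the identity a.
Checking products: every product of two elements of {a, m} (read from the table) lies in {a, m}, so the set is closed.
In a finite group, a nonempty closed subset is a subgroup. So {a, m} ≤ K.

Yes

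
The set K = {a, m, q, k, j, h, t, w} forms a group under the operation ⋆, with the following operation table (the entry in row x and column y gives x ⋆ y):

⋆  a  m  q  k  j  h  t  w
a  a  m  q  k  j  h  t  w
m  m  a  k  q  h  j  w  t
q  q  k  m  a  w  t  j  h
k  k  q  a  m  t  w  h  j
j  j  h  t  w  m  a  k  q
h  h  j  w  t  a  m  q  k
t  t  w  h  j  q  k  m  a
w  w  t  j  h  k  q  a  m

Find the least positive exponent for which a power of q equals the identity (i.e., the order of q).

4

The identity element is a (its row matches the header).
q^1 = q
q^2 = q ⋆ q = m
q^3 = m ⋆ q = k
q^4 = k ⋆ q = a
The first power of q equal to the identity is q^4, so ord(q) = 4.
(Structurally, K here is isomorphic to the quaternion group Q_8.)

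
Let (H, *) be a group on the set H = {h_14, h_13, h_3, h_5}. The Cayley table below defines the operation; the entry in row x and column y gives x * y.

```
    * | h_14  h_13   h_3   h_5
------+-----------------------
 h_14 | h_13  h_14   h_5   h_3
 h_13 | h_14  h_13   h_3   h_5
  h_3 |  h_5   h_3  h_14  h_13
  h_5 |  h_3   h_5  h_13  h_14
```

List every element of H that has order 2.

Identity is h_13. Compute the order of each non-identity element by repeated multiplication:
  h_14: h_14 → h_13  (order 2)
  h_3: h_3 → h_14 → h_5 → h_13  (order 4)
  h_5: h_5 → h_14 → h_3 → h_13  (order 4)
Elements of order 2: {h_14}.
(Structurally, H here is isomorphic to the cyclic group Z_4.)

{h_14}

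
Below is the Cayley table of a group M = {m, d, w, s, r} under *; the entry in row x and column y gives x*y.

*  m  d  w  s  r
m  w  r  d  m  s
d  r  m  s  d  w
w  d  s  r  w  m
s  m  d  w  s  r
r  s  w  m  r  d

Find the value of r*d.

Read row r, column d: r*d = w.

w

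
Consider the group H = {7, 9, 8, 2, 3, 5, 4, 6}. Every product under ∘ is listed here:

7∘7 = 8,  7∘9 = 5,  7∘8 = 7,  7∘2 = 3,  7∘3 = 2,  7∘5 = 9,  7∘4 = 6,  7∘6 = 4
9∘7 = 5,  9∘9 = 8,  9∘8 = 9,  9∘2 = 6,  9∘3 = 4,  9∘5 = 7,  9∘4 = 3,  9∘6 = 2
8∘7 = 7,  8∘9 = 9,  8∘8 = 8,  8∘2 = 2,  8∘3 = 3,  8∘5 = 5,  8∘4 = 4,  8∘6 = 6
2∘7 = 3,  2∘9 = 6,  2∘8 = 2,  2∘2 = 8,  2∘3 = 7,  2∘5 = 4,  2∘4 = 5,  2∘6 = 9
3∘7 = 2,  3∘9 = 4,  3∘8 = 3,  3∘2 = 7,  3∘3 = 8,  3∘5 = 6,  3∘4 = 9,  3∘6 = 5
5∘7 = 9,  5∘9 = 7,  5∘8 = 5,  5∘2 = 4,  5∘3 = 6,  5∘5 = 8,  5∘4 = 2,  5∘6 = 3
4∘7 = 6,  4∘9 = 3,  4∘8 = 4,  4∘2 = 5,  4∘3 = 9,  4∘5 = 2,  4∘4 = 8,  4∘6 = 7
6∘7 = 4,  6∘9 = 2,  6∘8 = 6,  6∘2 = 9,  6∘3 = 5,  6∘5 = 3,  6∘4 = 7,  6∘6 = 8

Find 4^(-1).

First locate the identity: row 8 matches the header, so 8 is the identity.
Scan row 4 for 8: 4 ∘ 4 = 8. Hence 4^(-1) = 4.

4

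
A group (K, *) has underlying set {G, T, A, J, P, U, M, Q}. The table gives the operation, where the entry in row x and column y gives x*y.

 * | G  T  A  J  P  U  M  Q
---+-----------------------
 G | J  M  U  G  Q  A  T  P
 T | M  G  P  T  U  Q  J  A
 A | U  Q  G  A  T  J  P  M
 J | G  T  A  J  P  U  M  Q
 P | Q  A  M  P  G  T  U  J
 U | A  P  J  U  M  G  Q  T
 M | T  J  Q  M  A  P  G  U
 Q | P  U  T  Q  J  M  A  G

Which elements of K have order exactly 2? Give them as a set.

{G}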